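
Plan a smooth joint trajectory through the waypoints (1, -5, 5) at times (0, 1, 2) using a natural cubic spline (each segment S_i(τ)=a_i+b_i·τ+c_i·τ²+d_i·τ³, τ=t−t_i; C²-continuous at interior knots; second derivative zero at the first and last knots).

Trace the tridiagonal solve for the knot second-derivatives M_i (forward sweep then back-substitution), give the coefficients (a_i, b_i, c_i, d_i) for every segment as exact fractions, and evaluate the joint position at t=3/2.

  seg 0: a=1 b=-10 c=0 d=4
  seg 1: a=-5 b=2 c=12 d=-4
S(3/2) = -3/2

Δ: Δ0=-6, Δ1=10
row 1: diag=4, rhs=96; c'=1/4, d'=24
back: M1=24
M: M0=0, M1=24, M2=0
seg 0: a=1, c=M0/2=0, d=(M1−M0)/(6·1)=4, b=Δ0−h0·(2M0+M1)/6=-10
seg 1: a=-5, c=M1/2=12, d=(M2−M1)/(6·1)=-4, b=Δ1−h1·(2M1+M2)/6=2
t_q=3/2 → seg 1, τ=1/2; S=-5+2·τ+12·τ²+-4·τ³=-3/2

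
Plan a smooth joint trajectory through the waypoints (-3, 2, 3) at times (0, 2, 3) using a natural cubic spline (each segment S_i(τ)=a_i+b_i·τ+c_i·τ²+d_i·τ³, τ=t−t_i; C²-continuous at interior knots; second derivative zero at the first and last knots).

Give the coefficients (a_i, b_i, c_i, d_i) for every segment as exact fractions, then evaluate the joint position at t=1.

  seg 0: a=-3 b=3 c=0 d=-1/8
  seg 1: a=2 b=3/2 c=-3/4 d=1/4
S(1) = -1/8

Δ: Δ0=5/2, Δ1=1
row 1: diag=6, rhs=-9; c'=1/6, d'=-3/2
back: M1=-3/2
M: M0=0, M1=-3/2, M2=0
seg 0: a=-3, c=M0/2=0, d=(M1−M0)/(6·2)=-1/8, b=Δ0−h0·(2M0+M1)/6=3
seg 1: a=2, c=M1/2=-3/4, d=(M2−M1)/(6·1)=1/4, b=Δ1−h1·(2M1+M2)/6=3/2
t_q=1 → seg 0, τ=1; S=-3+3·τ+0·τ²+-1/8·τ³=-1/8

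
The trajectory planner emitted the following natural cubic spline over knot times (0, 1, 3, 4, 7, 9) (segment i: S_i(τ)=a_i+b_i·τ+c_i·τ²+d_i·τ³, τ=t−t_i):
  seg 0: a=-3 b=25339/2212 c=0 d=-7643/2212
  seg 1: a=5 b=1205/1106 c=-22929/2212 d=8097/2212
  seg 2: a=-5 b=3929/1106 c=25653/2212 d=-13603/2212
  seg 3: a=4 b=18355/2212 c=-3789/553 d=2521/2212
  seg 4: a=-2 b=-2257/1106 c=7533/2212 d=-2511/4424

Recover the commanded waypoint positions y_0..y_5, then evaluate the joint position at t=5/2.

y_0=-3 y_1=5 y_2=-5 y_3=4 y_4=-2 y_5=3
S(5/2) = -76703/17696

y_0 = S_0(0) = a_0 = -3
y_1 = S_1(0) = a_1 = 5
y_2 = S_2(0) = a_2 = -5
y_3 = S_3(0) = a_3 = 4
y_4 = S_4(0) = a_4 = -2
y_5 = S_4(2) = 3
t_q=5/2 is in segment 1 (τ=3/2); S_1(τ)=-76703/17696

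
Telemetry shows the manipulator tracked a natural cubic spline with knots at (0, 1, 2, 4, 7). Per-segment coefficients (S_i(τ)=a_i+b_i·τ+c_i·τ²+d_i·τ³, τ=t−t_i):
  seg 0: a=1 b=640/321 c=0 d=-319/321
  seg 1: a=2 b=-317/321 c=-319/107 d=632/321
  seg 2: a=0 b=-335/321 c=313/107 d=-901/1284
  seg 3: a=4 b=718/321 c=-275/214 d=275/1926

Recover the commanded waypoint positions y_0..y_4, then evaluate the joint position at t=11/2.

y_0 = S_0(0) = a_0 = 1
y_1 = S_1(0) = a_1 = 2
y_2 = S_2(0) = a_2 = 0
y_3 = S_3(0) = a_3 = 4
y_4 = S_3(3) = 3
t_q=11/2 is in segment 3 (τ=3/2); S_3(τ)=8467/1712

y_0=1 y_1=2 y_2=0 y_3=4 y_4=3
S(11/2) = 8467/1712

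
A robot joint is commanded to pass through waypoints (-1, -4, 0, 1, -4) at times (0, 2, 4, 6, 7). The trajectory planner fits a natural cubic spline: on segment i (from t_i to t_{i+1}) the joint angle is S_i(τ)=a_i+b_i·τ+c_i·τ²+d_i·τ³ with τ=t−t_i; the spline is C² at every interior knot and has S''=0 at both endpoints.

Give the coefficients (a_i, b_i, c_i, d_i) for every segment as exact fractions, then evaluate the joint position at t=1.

  seg 0: a=-1 b=-99/41 c=0 d=75/328
  seg 1: a=-4 b=27/82 c=225/164 d=-11/41
  seg 2: a=0 b=213/82 c=-39/164 d=-133/328
  seg 3: a=1 b=-132/41 c=-219/82 d=73/82
S(1) = -1045/328

Δ: Δ0=-3/2, Δ1=2, Δ2=1/2, Δ3=-5
row 1: diag=8, rhs=21; c'=1/4, d'=21/8
row 2: denom=8−2·1/4=15/2; d'=(-9−2·21/8)/(15/2)=-19/10
row 3: denom=6−2·4/15=82/15; d'=(-33−2·-19/10)/(82/15)=-219/41
back: M3=-219/41
back: M2=-19/10−4/15·-219/41=-39/82
back: M1=21/8−1/4·-39/82=225/82
M: M0=0, M1=225/82, M2=-39/82, M3=-219/41, M4=0
seg 0: a=-1, c=M0/2=0, d=(M1−M0)/(6·2)=75/328, b=Δ0−h0·(2M0+M1)/6=-99/41
seg 1: a=-4, c=M1/2=225/164, d=(M2−M1)/(6·2)=-11/41, b=Δ1−h1·(2M1+M2)/6=27/82
seg 2: a=0, c=M2/2=-39/164, d=(M3−M2)/(6·2)=-133/328, b=Δ2−h2·(2M2+M3)/6=213/82
seg 3: a=1, c=M3/2=-219/82, d=(M4−M3)/(6·1)=73/82, b=Δ3−h3·(2M3+M4)/6=-132/41
t_q=1 → seg 0, τ=1; S=-1+-99/41·τ+0·τ²+75/328·τ³=-1045/328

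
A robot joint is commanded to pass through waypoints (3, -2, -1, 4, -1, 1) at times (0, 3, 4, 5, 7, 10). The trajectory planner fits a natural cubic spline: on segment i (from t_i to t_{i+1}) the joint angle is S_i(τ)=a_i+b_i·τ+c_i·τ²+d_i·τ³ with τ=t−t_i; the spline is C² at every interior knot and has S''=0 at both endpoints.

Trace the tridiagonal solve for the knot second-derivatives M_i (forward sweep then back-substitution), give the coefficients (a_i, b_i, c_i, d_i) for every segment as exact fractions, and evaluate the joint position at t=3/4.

  seg 0: a=3 b=-889/414 c=0 d=199/3726
  seg 1: a=-2 b=-146/207 c=199/414 d=169/138
  seg 2: a=-1 b=1627/414 c=860/207 d=-1277/414
  seg 3: a=4 b=206/69 c=-2111/414 d=1951/1656
  seg 4: a=-1 b=-1355/414 c=1631/828 d=-1631/7452
S(3/4) = 4157/2944

Δ: Δ0=-5/3, Δ1=1, Δ2=5, Δ3=-5/2, Δ4=2/3
row 1: diag=8, rhs=16; c'=1/8, d'=2
row 2: denom=4−1·1/8=31/8; d'=(24−1·2)/(31/8)=176/31
row 3: denom=6−1·8/31=178/31; d'=(-45−1·176/31)/(178/31)=-1571/178
row 4: denom=10−2·31/89=828/89; d'=(19−2·-1571/178)/(828/89)=1631/414
back: M4=1631/414
back: M3=-1571/178−31/89·1631/414=-2111/207
back: M2=176/31−8/31·-2111/207=1720/207
back: M1=2−1/8·1720/207=199/207
M: M0=0, M1=199/207, M2=1720/207, M3=-2111/207, M4=1631/414, M5=0
seg 0: a=3, c=M0/2=0, d=(M1−M0)/(6·3)=199/3726, b=Δ0−h0·(2M0+M1)/6=-889/414
seg 1: a=-2, c=M1/2=199/414, d=(M2−M1)/(6·1)=169/138, b=Δ1−h1·(2M1+M2)/6=-146/207
seg 2: a=-1, c=M2/2=860/207, d=(M3−M2)/(6·1)=-1277/414, b=Δ2−h2·(2M2+M3)/6=1627/414
seg 3: a=4, c=M3/2=-2111/414, d=(M4−M3)/(6·2)=1951/1656, b=Δ3−h3·(2M3+M4)/6=206/69
seg 4: a=-1, c=M4/2=1631/828, d=(M5−M4)/(6·3)=-1631/7452, b=Δ4−h4·(2M4+M5)/6=-1355/414
t_q=3/4 → seg 0, τ=3/4; S=3+-889/414·τ+0·τ²+199/3726·τ³=4157/2944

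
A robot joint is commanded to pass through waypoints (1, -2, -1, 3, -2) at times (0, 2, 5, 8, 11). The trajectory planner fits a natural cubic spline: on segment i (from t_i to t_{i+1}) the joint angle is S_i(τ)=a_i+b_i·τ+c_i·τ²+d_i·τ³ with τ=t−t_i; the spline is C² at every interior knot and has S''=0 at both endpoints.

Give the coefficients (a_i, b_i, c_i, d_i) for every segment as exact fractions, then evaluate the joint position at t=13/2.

  seg 0: a=1 b=-124/69 c=0 d=41/552
  seg 1: a=-2 b=-125/138 c=41/92 d=-1/92
  seg 2: a=-1 b=407/276 c=8/23 d=-109/828
  seg 3: a=3 b=1/138 c=-77/92 d=77/828
S(13/2) = 1141/736

Δ: Δ0=-3/2, Δ1=1/3, Δ2=4/3, Δ3=-5/3
row 1: diag=10, rhs=11; c'=3/10, d'=11/10
row 2: denom=12−3·3/10=111/10; d'=(6−3·11/10)/(111/10)=9/37
row 3: denom=12−3·10/37=414/37; d'=(-18−3·9/37)/(414/37)=-77/46
back: M3=-77/46
back: M2=9/37−10/37·-77/46=16/23
back: M1=11/10−3/10·16/23=41/46
M: M0=0, M1=41/46, M2=16/23, M3=-77/46, M4=0
seg 0: a=1, c=M0/2=0, d=(M1−M0)/(6·2)=41/552, b=Δ0−h0·(2M0+M1)/6=-124/69
seg 1: a=-2, c=M1/2=41/92, d=(M2−M1)/(6·3)=-1/92, b=Δ1−h1·(2M1+M2)/6=-125/138
seg 2: a=-1, c=M2/2=8/23, d=(M3−M2)/(6·3)=-109/828, b=Δ2−h2·(2M2+M3)/6=407/276
seg 3: a=3, c=M3/2=-77/92, d=(M4−M3)/(6·3)=77/828, b=Δ3−h3·(2M3+M4)/6=1/138
t_q=13/2 → seg 2, τ=3/2; S=-1+407/276·τ+8/23·τ²+-109/828·τ³=1141/736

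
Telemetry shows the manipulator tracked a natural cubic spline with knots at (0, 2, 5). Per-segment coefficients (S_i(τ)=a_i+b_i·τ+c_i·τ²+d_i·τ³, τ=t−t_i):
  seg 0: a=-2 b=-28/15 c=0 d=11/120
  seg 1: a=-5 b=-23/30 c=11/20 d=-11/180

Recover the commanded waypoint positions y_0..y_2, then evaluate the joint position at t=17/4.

y_0=-2 y_1=-5 y_2=-4
S(17/4) = -1187/256

y_0 = S_0(0) = a_0 = -2
y_1 = S_1(0) = a_1 = -5
y_2 = S_1(3) = -4
t_q=17/4 is in segment 1 (τ=9/4); S_1(τ)=-1187/256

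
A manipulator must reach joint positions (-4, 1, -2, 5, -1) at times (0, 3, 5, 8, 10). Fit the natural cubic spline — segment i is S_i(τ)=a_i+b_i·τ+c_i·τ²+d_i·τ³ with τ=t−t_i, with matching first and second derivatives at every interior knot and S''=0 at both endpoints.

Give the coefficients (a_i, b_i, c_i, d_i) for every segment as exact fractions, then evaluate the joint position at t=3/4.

  seg 0: a=-4 b=5281/1740 c=0 d=-2381/15660
  seg 1: a=1 b=-931/870 c=-2381/1740 d=669/1160
  seg 2: a=-2 b=164/435 c=182/87 d=-1879/3915
  seg 3: a=5 b=-13/435 c=-323/145 d=323/870
S(3/4) = -13273/7424

Δ: Δ0=5/3, Δ1=-3/2, Δ2=7/3, Δ3=-3
row 1: diag=10, rhs=-19; c'=1/5, d'=-19/10
row 2: denom=10−2·1/5=48/5; d'=(23−2·-19/10)/(48/5)=67/24
row 3: denom=10−3·5/16=145/16; d'=(-32−3·67/24)/(145/16)=-646/145
back: M3=-646/145
back: M2=67/24−5/16·-646/145=364/87
back: M1=-19/10−1/5·364/87=-2381/870
M: M0=0, M1=-2381/870, M2=364/87, M3=-646/145, M4=0
seg 0: a=-4, c=M0/2=0, d=(M1−M0)/(6·3)=-2381/15660, b=Δ0−h0·(2M0+M1)/6=5281/1740
seg 1: a=1, c=M1/2=-2381/1740, d=(M2−M1)/(6·2)=669/1160, b=Δ1−h1·(2M1+M2)/6=-931/870
seg 2: a=-2, c=M2/2=182/87, d=(M3−M2)/(6·3)=-1879/3915, b=Δ2−h2·(2M2+M3)/6=164/435
seg 3: a=5, c=M3/2=-323/145, d=(M4−M3)/(6·2)=323/870, b=Δ3−h3·(2M3+M4)/6=-13/435
t_q=3/4 → seg 0, τ=3/4; S=-4+5281/1740·τ+0·τ²+-2381/15660·τ³=-13273/7424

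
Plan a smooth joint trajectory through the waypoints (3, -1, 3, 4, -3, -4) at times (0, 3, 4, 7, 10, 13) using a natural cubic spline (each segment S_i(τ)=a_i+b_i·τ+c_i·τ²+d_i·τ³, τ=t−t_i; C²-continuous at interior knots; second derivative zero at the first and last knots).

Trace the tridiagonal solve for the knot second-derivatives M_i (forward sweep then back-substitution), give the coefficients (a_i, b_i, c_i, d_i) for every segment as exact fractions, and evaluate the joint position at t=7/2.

Δ: Δ0=-4/3, Δ1=4, Δ2=1/3, Δ3=-7/3, Δ4=-1/3
row 1: diag=8, rhs=32; c'=1/8, d'=4
row 2: denom=8−1·1/8=63/8; d'=(-22−1·4)/(63/8)=-208/63
row 3: denom=12−3·8/21=76/7; d'=(-16−3·-208/63)/(76/7)=-32/57
row 4: denom=12−3·21/76=849/76; d'=(12−3·-32/57)/(849/76)=1040/849
back: M4=1040/849
back: M3=-32/57−21/76·1040/849=-764/849
back: M2=-208/63−8/21·-764/849=-2512/849
back: M1=4−1/8·-2512/849=3710/849
M: M0=0, M1=3710/849, M2=-2512/849, M3=-764/849, M4=1040/849, M5=0
seg 0: a=3, c=M0/2=0, d=(M1−M0)/(6·3)=1855/7641, b=Δ0−h0·(2M0+M1)/6=-2987/849
seg 1: a=-1, c=M1/2=1855/849, d=(M2−M1)/(6·1)=-1037/849, b=Δ1−h1·(2M1+M2)/6=2578/849
seg 2: a=3, c=M2/2=-1256/849, d=(M3−M2)/(6·3)=874/7641, b=Δ2−h2·(2M2+M3)/6=1059/283
seg 3: a=4, c=M3/2=-382/849, d=(M4−M3)/(6·3)=902/7641, b=Δ3−h3·(2M3+M4)/6=-579/283
seg 4: a=-3, c=M4/2=520/849, d=(M5−M4)/(6·3)=-520/7641, b=Δ4−h4·(2M4+M5)/6=-441/283
t_q=7/2 → seg 1, τ=1/2; S=-1+2578/849·τ+1855/849·τ²+-1037/849·τ³=6193/6792

  seg 0: a=3 b=-2987/849 c=0 d=1855/7641
  seg 1: a=-1 b=2578/849 c=1855/849 d=-1037/849
  seg 2: a=3 b=1059/283 c=-1256/849 d=874/7641
  seg 3: a=4 b=-579/283 c=-382/849 d=902/7641
  seg 4: a=-3 b=-441/283 c=520/849 d=-520/7641
S(7/2) = 6193/6792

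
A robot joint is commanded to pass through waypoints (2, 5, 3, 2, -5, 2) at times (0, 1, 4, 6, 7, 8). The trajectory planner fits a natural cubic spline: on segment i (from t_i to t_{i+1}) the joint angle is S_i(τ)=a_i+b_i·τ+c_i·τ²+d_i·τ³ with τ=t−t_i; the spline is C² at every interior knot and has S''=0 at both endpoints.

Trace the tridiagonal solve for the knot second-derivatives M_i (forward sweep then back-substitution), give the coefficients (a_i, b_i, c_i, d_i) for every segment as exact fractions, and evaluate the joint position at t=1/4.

Δ: Δ0=3, Δ1=-2/3, Δ2=-1/2, Δ3=-7, Δ4=7
row 1: diag=8, rhs=-22; c'=3/8, d'=-11/4
row 2: denom=10−3·3/8=71/8; d'=(1−3·-11/4)/(71/8)=74/71
row 3: denom=6−2·16/71=394/71; d'=(-39−2·74/71)/(394/71)=-2917/394
row 4: denom=4−1·71/394=1505/394; d'=(84−1·-2917/394)/(1505/394)=36013/1505
back: M4=36013/1505
back: M3=-2917/394−71/394·36013/1505=-17632/1505
back: M2=74/71−16/71·-17632/1505=5542/1505
back: M1=-11/4−3/8·5542/1505=-6217/1505
M: M0=0, M1=-6217/1505, M2=5542/1505, M3=-17632/1505, M4=36013/1505, M5=0
seg 0: a=2, c=M0/2=0, d=(M1−M0)/(6·1)=-6217/9030, b=Δ0−h0·(2M0+M1)/6=33307/9030
seg 1: a=5, c=M1/2=-6217/3010, d=(M2−M1)/(6·3)=11759/27090, b=Δ1−h1·(2M1+M2)/6=7328/4515
seg 2: a=3, c=M2/2=2771/1505, d=(M3−M2)/(6·2)=-11587/9030, b=Δ2−h2·(2M2+M3)/6=8581/9030
seg 3: a=2, c=M3/2=-8816/1505, d=(M4−M3)/(6·1)=10729/1806, b=Δ3−h3·(2M3+M4)/6=-9137/1290
seg 4: a=-5, c=M4/2=36013/3010, d=(M5−M4)/(6·1)=-36013/9030, b=Δ4−h4·(2M4+M5)/6=-4408/4515
t_q=1/4 → seg 0, τ=1/4; S=2+33307/9030·τ+0·τ²+-6217/9030·τ³=112169/38528

  seg 0: a=2 b=33307/9030 c=0 d=-6217/9030
  seg 1: a=5 b=7328/4515 c=-6217/3010 d=11759/27090
  seg 2: a=3 b=8581/9030 c=2771/1505 d=-11587/9030
  seg 3: a=2 b=-9137/1290 c=-8816/1505 d=10729/1806
  seg 4: a=-5 b=-4408/4515 c=36013/3010 d=-36013/9030
S(1/4) = 112169/38528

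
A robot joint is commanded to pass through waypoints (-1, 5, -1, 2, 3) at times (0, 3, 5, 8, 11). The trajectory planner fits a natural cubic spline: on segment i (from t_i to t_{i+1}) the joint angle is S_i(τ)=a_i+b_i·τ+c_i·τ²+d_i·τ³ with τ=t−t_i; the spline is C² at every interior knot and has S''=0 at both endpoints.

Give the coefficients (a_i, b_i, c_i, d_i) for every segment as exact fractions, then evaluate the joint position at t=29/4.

Δ: Δ0=2, Δ1=-3, Δ2=1, Δ3=1/3
row 1: diag=10, rhs=-30; c'=1/5, d'=-3
row 2: denom=10−2·1/5=48/5; d'=(24−2·-3)/(48/5)=25/8
row 3: denom=12−3·5/16=177/16; d'=(-4−3·25/8)/(177/16)=-214/177
back: M3=-214/177
back: M2=25/8−5/16·-214/177=620/177
back: M1=-3−1/5·620/177=-655/177
M: M0=0, M1=-655/177, M2=620/177, M3=-214/177, M4=0
seg 0: a=-1, c=M0/2=0, d=(M1−M0)/(6·3)=-655/3186, b=Δ0−h0·(2M0+M1)/6=1363/354
seg 1: a=5, c=M1/2=-655/354, d=(M2−M1)/(6·2)=425/708, b=Δ1−h1·(2M1+M2)/6=-301/177
seg 2: a=-1, c=M2/2=310/177, d=(M3−M2)/(6·3)=-139/531, b=Δ2−h2·(2M2+M3)/6=-112/59
seg 3: a=2, c=M3/2=-107/177, d=(M4−M3)/(6·3)=107/1593, b=Δ3−h3·(2M3+M4)/6=91/59
t_q=29/4 → seg 2, τ=9/4; S=-1+-112/59·τ+310/177·τ²+-139/531·τ³=2317/3776

  seg 0: a=-1 b=1363/354 c=0 d=-655/3186
  seg 1: a=5 b=-301/177 c=-655/354 d=425/708
  seg 2: a=-1 b=-112/59 c=310/177 d=-139/531
  seg 3: a=2 b=91/59 c=-107/177 d=107/1593
S(29/4) = 2317/3776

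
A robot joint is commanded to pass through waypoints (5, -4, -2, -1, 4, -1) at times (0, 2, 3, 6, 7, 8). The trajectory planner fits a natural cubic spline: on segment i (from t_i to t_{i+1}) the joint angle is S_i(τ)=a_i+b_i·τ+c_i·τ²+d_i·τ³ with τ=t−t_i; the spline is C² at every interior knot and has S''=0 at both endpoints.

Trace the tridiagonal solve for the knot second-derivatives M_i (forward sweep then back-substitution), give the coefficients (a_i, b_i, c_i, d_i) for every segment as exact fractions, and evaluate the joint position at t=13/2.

Δ: Δ0=-9/2, Δ1=2, Δ2=1/3, Δ3=5, Δ4=-5
row 1: diag=6, rhs=39; c'=1/6, d'=13/2
row 2: denom=8−1·1/6=47/6; d'=(-10−1·13/2)/(47/6)=-99/47
row 3: denom=8−3·18/47=322/47; d'=(28−3·-99/47)/(322/47)=1613/322
row 4: denom=4−1·47/322=1241/322; d'=(-60−1·1613/322)/(1241/322)=-20933/1241
back: M4=-20933/1241
back: M3=1613/322−47/322·-20933/1241=9272/1241
back: M2=-99/47−18/47·9272/1241=-6165/1241
back: M1=13/2−1/6·-6165/1241=9094/1241
M: M0=0, M1=9094/1241, M2=-6165/1241, M3=9272/1241, M4=-20933/1241, M5=0
seg 0: a=5, c=M0/2=0, d=(M1−M0)/(6·2)=4547/7446, b=Δ0−h0·(2M0+M1)/6=-51695/7446
seg 1: a=-4, c=M1/2=4547/1241, d=(M2−M1)/(6·1)=-15259/7446, b=Δ1−h1·(2M1+M2)/6=2869/7446
seg 2: a=-2, c=M2/2=-6165/2482, d=(M3−M2)/(6·3)=15437/22338, b=Δ2−h2·(2M2+M3)/6=5828/3723
seg 3: a=-1, c=M3/2=4636/1241, d=(M4−M3)/(6·1)=-30205/7446, b=Δ3−h3·(2M3+M4)/6=39619/7446
seg 4: a=4, c=M4/2=-20933/2482, d=(M5−M4)/(6·1)=20933/7446, b=Δ4−h4·(2M4+M5)/6=2318/3723
t_q=13/2 → seg 3, τ=1/2; S=-1+39619/7446·τ+4636/1241·τ²+-30205/7446·τ³=41445/19856

  seg 0: a=5 b=-51695/7446 c=0 d=4547/7446
  seg 1: a=-4 b=2869/7446 c=4547/1241 d=-15259/7446
  seg 2: a=-2 b=5828/3723 c=-6165/2482 d=15437/22338
  seg 3: a=-1 b=39619/7446 c=4636/1241 d=-30205/7446
  seg 4: a=4 b=2318/3723 c=-20933/2482 d=20933/7446
S(13/2) = 41445/19856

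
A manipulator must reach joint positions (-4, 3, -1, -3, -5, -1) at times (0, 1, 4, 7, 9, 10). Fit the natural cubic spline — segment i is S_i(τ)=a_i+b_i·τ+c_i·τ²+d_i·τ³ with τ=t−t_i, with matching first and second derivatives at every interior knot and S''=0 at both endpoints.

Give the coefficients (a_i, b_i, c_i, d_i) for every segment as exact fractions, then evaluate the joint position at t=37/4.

Δ: Δ0=7, Δ1=-4/3, Δ2=-2/3, Δ3=-1, Δ4=4
row 1: diag=8, rhs=-50; c'=3/8, d'=-25/4
row 2: denom=12−3·3/8=87/8; d'=(4−3·-25/4)/(87/8)=182/87
row 3: denom=10−3·8/29=266/29; d'=(-2−3·182/87)/(266/29)=-120/133
row 4: denom=6−2·29/133=740/133; d'=(30−2·-120/133)/(740/133)=423/74
back: M4=423/74
back: M3=-120/133−29/133·423/74=-159/74
back: M2=182/87−8/29·-159/74=298/111
back: M1=-25/4−3/8·298/111=-537/74
M: M0=0, M1=-537/74, M2=298/111, M3=-159/74, M4=423/74, M5=0
seg 0: a=-4, c=M0/2=0, d=(M1−M0)/(6·1)=-179/148, b=Δ0−h0·(2M0+M1)/6=1215/148
seg 1: a=3, c=M1/2=-537/148, d=(M2−M1)/(6·3)=2207/3996, b=Δ1−h1·(2M1+M2)/6=339/74
seg 2: a=-1, c=M2/2=149/111, d=(M3−M2)/(6·3)=-29/108, b=Δ2−h2·(2M2+M3)/6=-337/148
seg 3: a=-3, c=M3/2=-159/148, d=(M4−M3)/(6·2)=97/148, b=Δ3−h3·(2M3+M4)/6=-109/74
seg 4: a=-5, c=M4/2=423/148, d=(M5−M4)/(6·1)=-141/148, b=Δ4−h4·(2M4+M5)/6=155/74
t_q=37/4 → seg 4, τ=1/4; S=-5+155/74·τ+423/148·τ²+-141/148·τ³=-40849/9472

  seg 0: a=-4 b=1215/148 c=0 d=-179/148
  seg 1: a=3 b=339/74 c=-537/148 d=2207/3996
  seg 2: a=-1 b=-337/148 c=149/111 d=-29/108
  seg 3: a=-3 b=-109/74 c=-159/148 d=97/148
  seg 4: a=-5 b=155/74 c=423/148 d=-141/148
S(37/4) = -40849/9472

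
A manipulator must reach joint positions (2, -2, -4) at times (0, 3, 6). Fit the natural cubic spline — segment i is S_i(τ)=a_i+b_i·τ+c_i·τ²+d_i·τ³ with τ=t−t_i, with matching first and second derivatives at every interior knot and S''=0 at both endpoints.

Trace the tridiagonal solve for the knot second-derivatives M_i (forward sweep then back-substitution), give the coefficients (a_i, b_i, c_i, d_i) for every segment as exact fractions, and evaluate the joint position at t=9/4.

  seg 0: a=2 b=-3/2 c=0 d=1/54
  seg 1: a=-2 b=-1 c=1/6 d=-1/54
S(9/4) = -149/128

Δ: Δ0=-4/3, Δ1=-2/3
row 1: diag=12, rhs=4; c'=1/4, d'=1/3
back: M1=1/3
M: M0=0, M1=1/3, M2=0
seg 0: a=2, c=M0/2=0, d=(M1−M0)/(6·3)=1/54, b=Δ0−h0·(2M0+M1)/6=-3/2
seg 1: a=-2, c=M1/2=1/6, d=(M2−M1)/(6·3)=-1/54, b=Δ1−h1·(2M1+M2)/6=-1
t_q=9/4 → seg 0, τ=9/4; S=2+-3/2·τ+0·τ²+1/54·τ³=-149/128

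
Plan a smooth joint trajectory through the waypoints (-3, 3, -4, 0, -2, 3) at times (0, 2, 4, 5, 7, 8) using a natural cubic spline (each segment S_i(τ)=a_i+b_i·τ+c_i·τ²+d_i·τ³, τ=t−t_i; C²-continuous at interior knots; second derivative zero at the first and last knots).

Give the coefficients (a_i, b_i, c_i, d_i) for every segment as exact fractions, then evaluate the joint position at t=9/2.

  seg 0: a=-3 b=3813/680 c=0 d=-1773/2720
  seg 1: a=3 b=-753/340 c=-5319/1360 d=889/544
  seg 2: a=-4 b=1191/680 c=501/85 d=-2479/680
  seg 3: a=0 b=177/68 c=-3429/680 d=551/340
  seg 4: a=-2 b=639/340 c=3183/680 d=-1061/680
S(9/2) = -11459/5440

Δ: Δ0=3, Δ1=-7/2, Δ2=4, Δ3=-1, Δ4=5
row 1: diag=8, rhs=-39; c'=1/4, d'=-39/8
row 2: denom=6−2·1/4=11/2; d'=(45−2·-39/8)/(11/2)=219/22
row 3: denom=6−1·2/11=64/11; d'=(-30−1·219/22)/(64/11)=-879/128
row 4: denom=6−2·11/32=85/16; d'=(36−2·-879/128)/(85/16)=3183/340
back: M4=3183/340
back: M3=-879/128−11/32·3183/340=-3429/340
back: M2=219/22−2/11·-3429/340=1002/85
back: M1=-39/8−1/4·1002/85=-5319/680
M: M0=0, M1=-5319/680, M2=1002/85, M3=-3429/340, M4=3183/340, M5=0
seg 0: a=-3, c=M0/2=0, d=(M1−M0)/(6·2)=-1773/2720, b=Δ0−h0·(2M0+M1)/6=3813/680
seg 1: a=3, c=M1/2=-5319/1360, d=(M2−M1)/(6·2)=889/544, b=Δ1−h1·(2M1+M2)/6=-753/340
seg 2: a=-4, c=M2/2=501/85, d=(M3−M2)/(6·1)=-2479/680, b=Δ2−h2·(2M2+M3)/6=1191/680
seg 3: a=0, c=M3/2=-3429/680, d=(M4−M3)/(6·2)=551/340, b=Δ3−h3·(2M3+M4)/6=177/68
seg 4: a=-2, c=M4/2=3183/680, d=(M5−M4)/(6·1)=-1061/680, b=Δ4−h4·(2M4+M5)/6=639/340
t_q=9/2 → seg 2, τ=1/2; S=-4+1191/680·τ+501/85·τ²+-2479/680·τ³=-11459/5440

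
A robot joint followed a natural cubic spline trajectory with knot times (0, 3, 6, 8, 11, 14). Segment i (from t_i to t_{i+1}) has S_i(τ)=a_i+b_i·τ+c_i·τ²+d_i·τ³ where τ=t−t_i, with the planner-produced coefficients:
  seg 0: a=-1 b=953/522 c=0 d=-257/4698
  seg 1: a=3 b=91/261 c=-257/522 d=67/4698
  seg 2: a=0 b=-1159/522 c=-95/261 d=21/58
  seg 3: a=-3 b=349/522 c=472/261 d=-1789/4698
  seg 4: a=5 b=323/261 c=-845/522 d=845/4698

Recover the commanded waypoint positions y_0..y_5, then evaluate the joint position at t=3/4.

y_0=-1 y_1=3 y_2=0 y_3=-3 y_4=5 y_5=-1
S(3/4) = 1285/3712

y_0 = S_0(0) = a_0 = -1
y_1 = S_1(0) = a_1 = 3
y_2 = S_2(0) = a_2 = 0
y_3 = S_3(0) = a_3 = -3
y_4 = S_4(0) = a_4 = 5
y_5 = S_4(3) = -1
t_q=3/4 is in segment 0 (τ=3/4); S_0(τ)=1285/3712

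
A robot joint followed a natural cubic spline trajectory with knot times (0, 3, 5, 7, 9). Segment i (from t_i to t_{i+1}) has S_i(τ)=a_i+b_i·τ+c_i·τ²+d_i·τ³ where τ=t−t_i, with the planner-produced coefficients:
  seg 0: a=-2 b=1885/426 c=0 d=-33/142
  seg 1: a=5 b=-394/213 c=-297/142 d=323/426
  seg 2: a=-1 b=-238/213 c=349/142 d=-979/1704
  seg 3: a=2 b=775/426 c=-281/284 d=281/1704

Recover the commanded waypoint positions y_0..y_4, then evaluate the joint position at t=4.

y_0=-2 y_1=5 y_2=-1 y_3=2 y_4=3
S(4) = 129/71

y_0 = S_0(0) = a_0 = -2
y_1 = S_1(0) = a_1 = 5
y_2 = S_2(0) = a_2 = -1
y_3 = S_3(0) = a_3 = 2
y_4 = S_3(2) = 3
t_q=4 is in segment 1 (τ=1); S_1(τ)=129/71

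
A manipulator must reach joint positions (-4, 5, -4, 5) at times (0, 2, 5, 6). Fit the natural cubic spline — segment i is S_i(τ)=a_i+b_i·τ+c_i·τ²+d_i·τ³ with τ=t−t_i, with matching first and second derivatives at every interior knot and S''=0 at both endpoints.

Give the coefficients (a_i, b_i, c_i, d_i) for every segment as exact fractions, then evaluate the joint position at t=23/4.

Δ: Δ0=9/2, Δ1=-3, Δ2=9
row 1: diag=10, rhs=-45; c'=3/10, d'=-9/2
row 2: denom=8−3·3/10=71/10; d'=(72−3·-9/2)/(71/10)=855/71
back: M2=855/71
back: M1=-9/2−3/10·855/71=-576/71
M: M0=0, M1=-576/71, M2=855/71, M3=0
seg 0: a=-4, c=M0/2=0, d=(M1−M0)/(6·2)=-48/71, b=Δ0−h0·(2M0+M1)/6=1023/142
seg 1: a=5, c=M1/2=-288/71, d=(M2−M1)/(6·3)=159/142, b=Δ1−h1·(2M1+M2)/6=-129/142
seg 2: a=-4, c=M2/2=855/142, d=(M3−M2)/(6·1)=-285/142, b=Δ2−h2·(2M2+M3)/6=354/71
t_q=23/4 → seg 2, τ=3/4; S=-4+354/71·τ+855/142·τ²+-285/142·τ³=20717/9088

  seg 0: a=-4 b=1023/142 c=0 d=-48/71
  seg 1: a=5 b=-129/142 c=-288/71 d=159/142
  seg 2: a=-4 b=354/71 c=855/142 d=-285/142
S(23/4) = 20717/9088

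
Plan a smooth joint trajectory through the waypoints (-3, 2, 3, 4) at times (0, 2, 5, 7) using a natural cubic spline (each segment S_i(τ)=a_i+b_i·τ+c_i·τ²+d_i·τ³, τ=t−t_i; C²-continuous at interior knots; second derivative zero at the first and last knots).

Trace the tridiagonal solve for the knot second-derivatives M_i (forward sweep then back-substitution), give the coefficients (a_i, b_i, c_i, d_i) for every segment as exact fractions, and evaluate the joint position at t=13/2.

  seg 0: a=-3 b=233/78 c=0 d=-19/156
  seg 1: a=2 b=119/78 c=-19/26 d=1/9
  seg 2: a=3 b=11/78 c=7/26 d=-7/156
S(13/2) = 1525/416

Δ: Δ0=5/2, Δ1=1/3, Δ2=1/2
row 1: diag=10, rhs=-13; c'=3/10, d'=-13/10
row 2: denom=10−3·3/10=91/10; d'=(1−3·-13/10)/(91/10)=7/13
back: M2=7/13
back: M1=-13/10−3/10·7/13=-19/13
M: M0=0, M1=-19/13, M2=7/13, M3=0
seg 0: a=-3, c=M0/2=0, d=(M1−M0)/(6·2)=-19/156, b=Δ0−h0·(2M0+M1)/6=233/78
seg 1: a=2, c=M1/2=-19/26, d=(M2−M1)/(6·3)=1/9, b=Δ1−h1·(2M1+M2)/6=119/78
seg 2: a=3, c=M2/2=7/26, d=(M3−M2)/(6·2)=-7/156, b=Δ2−h2·(2M2+M3)/6=11/78
t_q=13/2 → seg 2, τ=3/2; S=3+11/78·τ+7/26·τ²+-7/156·τ³=1525/416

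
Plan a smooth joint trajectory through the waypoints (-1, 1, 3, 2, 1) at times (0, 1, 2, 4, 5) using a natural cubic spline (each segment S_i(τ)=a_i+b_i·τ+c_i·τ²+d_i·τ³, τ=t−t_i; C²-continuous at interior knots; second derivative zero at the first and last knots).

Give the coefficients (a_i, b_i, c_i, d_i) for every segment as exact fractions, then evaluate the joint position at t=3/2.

Δ: Δ0=2, Δ1=2, Δ2=-1/2, Δ3=-1
row 1: diag=4, rhs=0; c'=1/4, d'=0
row 2: denom=6−1·1/4=23/4; d'=(-15−1·0)/(23/4)=-60/23
row 3: denom=6−2·8/23=122/23; d'=(-3−2·-60/23)/(122/23)=51/122
back: M3=51/122
back: M2=-60/23−8/23·51/122=-168/61
back: M1=0−1/4·-168/61=42/61
M: M0=0, M1=42/61, M2=-168/61, M3=51/122, M4=0
seg 0: a=-1, c=M0/2=0, d=(M1−M0)/(6·1)=7/61, b=Δ0−h0·(2M0+M1)/6=115/61
seg 1: a=1, c=M1/2=21/61, d=(M2−M1)/(6·1)=-35/61, b=Δ1−h1·(2M1+M2)/6=136/61
seg 2: a=3, c=M2/2=-84/61, d=(M3−M2)/(6·2)=129/488, b=Δ2−h2·(2M2+M3)/6=73/61
seg 3: a=2, c=M3/2=51/244, d=(M4−M3)/(6·1)=-17/244, b=Δ3−h3·(2M3+M4)/6=-139/122
t_q=3/2 → seg 1, τ=1/2; S=1+136/61·τ+21/61·τ²+-35/61·τ³=1039/488

  seg 0: a=-1 b=115/61 c=0 d=7/61
  seg 1: a=1 b=136/61 c=21/61 d=-35/61
  seg 2: a=3 b=73/61 c=-84/61 d=129/488
  seg 3: a=2 b=-139/122 c=51/244 d=-17/244
S(3/2) = 1039/488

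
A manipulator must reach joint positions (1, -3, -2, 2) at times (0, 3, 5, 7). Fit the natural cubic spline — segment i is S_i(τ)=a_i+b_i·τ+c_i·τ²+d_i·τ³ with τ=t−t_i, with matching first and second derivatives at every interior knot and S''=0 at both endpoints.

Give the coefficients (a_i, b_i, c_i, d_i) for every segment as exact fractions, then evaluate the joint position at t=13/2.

Δ: Δ0=-4/3, Δ1=1/2, Δ2=2
row 1: diag=10, rhs=11; c'=1/5, d'=11/10
row 2: denom=8−2·1/5=38/5; d'=(9−2·11/10)/(38/5)=17/19
back: M2=17/19
back: M1=11/10−1/5·17/19=35/38
M: M0=0, M1=35/38, M2=17/19, M3=0
seg 0: a=1, c=M0/2=0, d=(M1−M0)/(6·3)=35/684, b=Δ0−h0·(2M0+M1)/6=-409/228
seg 1: a=-3, c=M1/2=35/76, d=(M2−M1)/(6·2)=-1/456, b=Δ1−h1·(2M1+M2)/6=-47/114
seg 2: a=-2, c=M2/2=17/38, d=(M3−M2)/(6·2)=-17/228, b=Δ2−h2·(2M2+M3)/6=80/57
t_q=13/2 → seg 2, τ=3/2; S=-2+80/57·τ+17/38·τ²+-17/228·τ³=523/608

  seg 0: a=1 b=-409/228 c=0 d=35/684
  seg 1: a=-3 b=-47/114 c=35/76 d=-1/456
  seg 2: a=-2 b=80/57 c=17/38 d=-17/228
S(13/2) = 523/608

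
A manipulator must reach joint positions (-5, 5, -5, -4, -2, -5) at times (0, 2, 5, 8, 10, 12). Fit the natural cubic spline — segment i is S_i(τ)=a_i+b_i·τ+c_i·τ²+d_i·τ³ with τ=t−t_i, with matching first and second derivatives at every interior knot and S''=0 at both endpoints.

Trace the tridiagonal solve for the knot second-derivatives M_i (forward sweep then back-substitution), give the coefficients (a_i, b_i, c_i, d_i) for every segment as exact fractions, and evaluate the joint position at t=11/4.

  seg 0: a=-5 b=9011/1286 c=0 d=-2581/5144
  seg 1: a=5 b=634/643 c=-7743/2572 d=36359/69444
  seg 2: a=-5 b=-7563/2572 c=6565/3858 d=-14129/69444
  seg 3: a=-4 b=1142/643 c=-333/2572 d=-665/5144
  seg 4: a=-2 b=-377/1286 c=-582/643 d=97/643
S(11/4) = 702379/164608

Δ: Δ0=5, Δ1=-10/3, Δ2=1/3, Δ3=1, Δ4=-3/2
row 1: diag=10, rhs=-50; c'=3/10, d'=-5
row 2: denom=12−3·3/10=111/10; d'=(22−3·-5)/(111/10)=10/3
row 3: denom=10−3·10/37=340/37; d'=(4−3·10/3)/(340/37)=-111/170
row 4: denom=8−2·37/170=643/85; d'=(-15−2·-111/170)/(643/85)=-1164/643
back: M4=-1164/643
back: M3=-111/170−37/170·-1164/643=-333/1286
back: M2=10/3−10/37·-333/1286=6565/1929
back: M1=-5−3/10·6565/1929=-7743/1286
M: M0=0, M1=-7743/1286, M2=6565/1929, M3=-333/1286, M4=-1164/643, M5=0
seg 0: a=-5, c=M0/2=0, d=(M1−M0)/(6·2)=-2581/5144, b=Δ0−h0·(2M0+M1)/6=9011/1286
seg 1: a=5, c=M1/2=-7743/2572, d=(M2−M1)/(6·3)=36359/69444, b=Δ1−h1·(2M1+M2)/6=634/643
seg 2: a=-5, c=M2/2=6565/3858, d=(M3−M2)/(6·3)=-14129/69444, b=Δ2−h2·(2M2+M3)/6=-7563/2572
seg 3: a=-4, c=M3/2=-333/2572, d=(M4−M3)/(6·2)=-665/5144, b=Δ3−h3·(2M3+M4)/6=1142/643
seg 4: a=-2, c=M4/2=-582/643, d=(M5−M4)/(6·2)=97/643, b=Δ4−h4·(2M4+M5)/6=-377/1286
t_q=11/4 → seg 1, τ=3/4; S=5+634/643·τ+-7743/2572·τ²+36359/69444·τ³=702379/164608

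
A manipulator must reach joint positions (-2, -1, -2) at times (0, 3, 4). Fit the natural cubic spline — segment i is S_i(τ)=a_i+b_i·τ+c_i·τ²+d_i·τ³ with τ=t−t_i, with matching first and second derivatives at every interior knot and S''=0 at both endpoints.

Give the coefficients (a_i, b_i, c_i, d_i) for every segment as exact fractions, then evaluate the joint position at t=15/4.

  seg 0: a=-2 b=5/6 c=0 d=-1/18
  seg 1: a=-1 b=-2/3 c=-1/2 d=1/6
S(15/4) = -219/128

Δ: Δ0=1/3, Δ1=-1
row 1: diag=8, rhs=-8; c'=1/8, d'=-1
back: M1=-1
M: M0=0, M1=-1, M2=0
seg 0: a=-2, c=M0/2=0, d=(M1−M0)/(6·3)=-1/18, b=Δ0−h0·(2M0+M1)/6=5/6
seg 1: a=-1, c=M1/2=-1/2, d=(M2−M1)/(6·1)=1/6, b=Δ1−h1·(2M1+M2)/6=-2/3
t_q=15/4 → seg 1, τ=3/4; S=-1+-2/3·τ+-1/2·τ²+1/6·τ³=-219/128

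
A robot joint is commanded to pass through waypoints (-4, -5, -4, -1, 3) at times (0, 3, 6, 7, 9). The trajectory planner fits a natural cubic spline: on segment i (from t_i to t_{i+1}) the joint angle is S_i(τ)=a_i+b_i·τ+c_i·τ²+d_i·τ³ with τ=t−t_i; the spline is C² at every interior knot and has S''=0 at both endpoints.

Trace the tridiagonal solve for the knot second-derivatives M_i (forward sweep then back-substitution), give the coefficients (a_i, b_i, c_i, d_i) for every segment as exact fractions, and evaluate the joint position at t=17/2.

  seg 0: a=-4 b=-37/170 c=0 d=-59/4590
  seg 1: a=-5 b=-48/85 c=-59/510 d=127/918
  seg 2: a=-4 b=421/170 c=96/85 d=-103/170
  seg 3: a=-1 b=248/85 c=-117/170 d=39/340
S(17/2) = 1205/544

Δ: Δ0=-1/3, Δ1=1/3, Δ2=3, Δ3=2
row 1: diag=12, rhs=4; c'=1/4, d'=1/3
row 2: denom=8−3·1/4=29/4; d'=(16−3·1/3)/(29/4)=60/29
row 3: denom=6−1·4/29=170/29; d'=(-6−1·60/29)/(170/29)=-117/85
back: M3=-117/85
back: M2=60/29−4/29·-117/85=192/85
back: M1=1/3−1/4·192/85=-59/255
M: M0=0, M1=-59/255, M2=192/85, M3=-117/85, M4=0
seg 0: a=-4, c=M0/2=0, d=(M1−M0)/(6·3)=-59/4590, b=Δ0−h0·(2M0+M1)/6=-37/170
seg 1: a=-5, c=M1/2=-59/510, d=(M2−M1)/(6·3)=127/918, b=Δ1−h1·(2M1+M2)/6=-48/85
seg 2: a=-4, c=M2/2=96/85, d=(M3−M2)/(6·1)=-103/170, b=Δ2−h2·(2M2+M3)/6=421/170
seg 3: a=-1, c=M3/2=-117/170, d=(M4−M3)/(6·2)=39/340, b=Δ3−h3·(2M3+M4)/6=248/85
t_q=17/2 → seg 3, τ=3/2; S=-1+248/85·τ+-117/170·τ²+39/340·τ³=1205/544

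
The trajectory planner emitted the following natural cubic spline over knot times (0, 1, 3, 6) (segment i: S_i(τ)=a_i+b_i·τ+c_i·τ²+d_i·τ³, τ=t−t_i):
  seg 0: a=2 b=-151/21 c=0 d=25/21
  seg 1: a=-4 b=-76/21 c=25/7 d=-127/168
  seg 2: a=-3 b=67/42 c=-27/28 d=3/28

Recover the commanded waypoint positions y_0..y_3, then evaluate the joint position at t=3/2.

y_0=2 y_1=-4 y_2=-3 y_3=-4
S(3/2) = -2245/448

y_0 = S_0(0) = a_0 = 2
y_1 = S_1(0) = a_1 = -4
y_2 = S_2(0) = a_2 = -3
y_3 = S_2(3) = -4
t_q=3/2 is in segment 1 (τ=1/2); S_1(τ)=-2245/448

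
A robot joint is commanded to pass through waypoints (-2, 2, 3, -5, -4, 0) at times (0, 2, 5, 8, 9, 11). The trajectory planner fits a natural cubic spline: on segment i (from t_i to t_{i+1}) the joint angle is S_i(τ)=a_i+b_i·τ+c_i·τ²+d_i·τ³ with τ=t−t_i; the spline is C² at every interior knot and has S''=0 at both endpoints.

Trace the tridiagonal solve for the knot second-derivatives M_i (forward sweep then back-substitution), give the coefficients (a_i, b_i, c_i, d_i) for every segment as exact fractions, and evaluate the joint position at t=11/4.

Δ: Δ0=2, Δ1=1/3, Δ2=-8/3, Δ3=1, Δ4=2
row 1: diag=10, rhs=-10; c'=3/10, d'=-1
row 2: denom=12−3·3/10=111/10; d'=(-18−3·-1)/(111/10)=-50/37
row 3: denom=8−3·10/37=266/37; d'=(22−3·-50/37)/(266/37)=482/133
row 4: denom=6−1·37/266=1559/266; d'=(6−1·482/133)/(1559/266)=632/1559
back: M4=632/1559
back: M3=482/133−37/266·632/1559=5562/1559
back: M2=-50/37−10/37·5562/1559=-3610/1559
back: M1=-1−3/10·-3610/1559=-476/1559
M: M0=0, M1=-476/1559, M2=-3610/1559, M3=5562/1559, M4=632/1559, M5=0
seg 0: a=-2, c=M0/2=0, d=(M1−M0)/(6·2)=-119/4677, b=Δ0−h0·(2M0+M1)/6=9830/4677
seg 1: a=2, c=M1/2=-238/1559, d=(M2−M1)/(6·3)=-1567/14031, b=Δ1−h1·(2M1+M2)/6=8402/4677
seg 2: a=3, c=M2/2=-1805/1559, d=(M3−M2)/(6·3)=4586/14031, b=Δ2−h2·(2M2+M3)/6=-9985/4677
seg 3: a=-5, c=M3/2=2781/1559, d=(M4−M3)/(6·1)=-2465/4677, b=Δ3−h3·(2M3+M4)/6=-1201/4677
seg 4: a=-4, c=M4/2=316/1559, d=(M5−M4)/(6·2)=-158/4677, b=Δ4−h4·(2M4+M5)/6=8090/4677
t_q=11/4 → seg 1, τ=3/4; S=2+8402/4677·τ+-238/1559·τ²+-1567/14031·τ³=320715/99776

  seg 0: a=-2 b=9830/4677 c=0 d=-119/4677
  seg 1: a=2 b=8402/4677 c=-238/1559 d=-1567/14031
  seg 2: a=3 b=-9985/4677 c=-1805/1559 d=4586/14031
  seg 3: a=-5 b=-1201/4677 c=2781/1559 d=-2465/4677
  seg 4: a=-4 b=8090/4677 c=316/1559 d=-158/4677
S(11/4) = 320715/99776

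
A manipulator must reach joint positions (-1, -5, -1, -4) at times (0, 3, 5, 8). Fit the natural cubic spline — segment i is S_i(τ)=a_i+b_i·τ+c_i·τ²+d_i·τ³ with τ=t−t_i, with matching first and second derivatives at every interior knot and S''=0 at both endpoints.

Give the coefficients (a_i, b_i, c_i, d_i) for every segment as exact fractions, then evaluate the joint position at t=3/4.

Δ: Δ0=-4/3, Δ1=2, Δ2=-1
row 1: diag=10, rhs=20; c'=1/5, d'=2
row 2: denom=10−2·1/5=48/5; d'=(-18−2·2)/(48/5)=-55/24
back: M2=-55/24
back: M1=2−1/5·-55/24=59/24
M: M0=0, M1=59/24, M2=-55/24, M3=0
seg 0: a=-1, c=M0/2=0, d=(M1−M0)/(6·3)=59/432, b=Δ0−h0·(2M0+M1)/6=-41/16
seg 1: a=-5, c=M1/2=59/48, d=(M2−M1)/(6·2)=-19/48, b=Δ1−h1·(2M1+M2)/6=9/8
seg 2: a=-1, c=M2/2=-55/48, d=(M3−M2)/(6·3)=55/432, b=Δ2−h2·(2M2+M3)/6=31/24
t_q=3/4 → seg 0, τ=3/4; S=-1+-41/16·τ+0·τ²+59/432·τ³=-2933/1024

  seg 0: a=-1 b=-41/16 c=0 d=59/432
  seg 1: a=-5 b=9/8 c=59/48 d=-19/48
  seg 2: a=-1 b=31/24 c=-55/48 d=55/432
S(3/4) = -2933/1024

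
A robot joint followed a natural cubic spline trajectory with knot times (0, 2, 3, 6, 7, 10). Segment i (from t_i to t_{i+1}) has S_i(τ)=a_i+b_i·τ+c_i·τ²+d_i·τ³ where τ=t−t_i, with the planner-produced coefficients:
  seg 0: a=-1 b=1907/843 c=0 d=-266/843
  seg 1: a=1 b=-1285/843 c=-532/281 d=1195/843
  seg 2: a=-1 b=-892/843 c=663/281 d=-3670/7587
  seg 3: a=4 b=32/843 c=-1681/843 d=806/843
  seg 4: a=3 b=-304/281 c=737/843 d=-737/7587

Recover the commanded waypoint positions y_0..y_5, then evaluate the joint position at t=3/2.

y_0=-1 y_1=1 y_2=-1 y_3=4 y_4=3 y_5=5
S(3/2) = 1493/1124

y_0 = S_0(0) = a_0 = -1
y_1 = S_1(0) = a_1 = 1
y_2 = S_2(0) = a_2 = -1
y_3 = S_3(0) = a_3 = 4
y_4 = S_4(0) = a_4 = 3
y_5 = S_4(3) = 5
t_q=3/2 is in segment 0 (τ=3/2); S_0(τ)=1493/1124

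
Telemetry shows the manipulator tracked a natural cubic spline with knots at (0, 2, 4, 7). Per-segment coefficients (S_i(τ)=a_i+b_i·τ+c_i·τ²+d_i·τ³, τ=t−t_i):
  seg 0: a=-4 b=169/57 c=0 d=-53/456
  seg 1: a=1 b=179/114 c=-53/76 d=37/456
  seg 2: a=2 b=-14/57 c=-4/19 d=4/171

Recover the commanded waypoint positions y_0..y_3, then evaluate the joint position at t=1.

y_0 = S_0(0) = a_0 = -4
y_1 = S_1(0) = a_1 = 1
y_2 = S_2(0) = a_2 = 2
y_3 = S_2(3) = 0
t_q=1 is in segment 0 (τ=1); S_0(τ)=-175/152

y_0=-4 y_1=1 y_2=2 y_3=0
S(1) = -175/152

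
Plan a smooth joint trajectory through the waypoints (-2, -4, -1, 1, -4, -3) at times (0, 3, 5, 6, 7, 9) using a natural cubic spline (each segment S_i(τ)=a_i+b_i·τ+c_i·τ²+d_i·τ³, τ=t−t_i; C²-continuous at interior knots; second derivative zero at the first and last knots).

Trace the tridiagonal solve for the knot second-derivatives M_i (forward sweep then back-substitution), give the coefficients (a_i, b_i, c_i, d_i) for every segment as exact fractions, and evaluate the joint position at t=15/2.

Δ: Δ0=-2/3, Δ1=3/2, Δ2=2, Δ3=-5, Δ4=1/2
row 1: diag=10, rhs=13; c'=1/5, d'=13/10
row 2: denom=6−2·1/5=28/5; d'=(3−2·13/10)/(28/5)=1/14
row 3: denom=4−1·5/28=107/28; d'=(-42−1·1/14)/(107/28)=-1178/107
row 4: denom=6−1·28/107=614/107; d'=(33−1·-1178/107)/(614/107)=4709/614
back: M4=4709/614
back: M3=-1178/107−28/107·4709/614=-3996/307
back: M2=1/14−5/28·-3996/307=1471/614
back: M1=13/10−1/5·1471/614=252/307
M: M0=0, M1=252/307, M2=1471/614, M3=-3996/307, M4=4709/614, M5=0
seg 0: a=-2, c=M0/2=0, d=(M1−M0)/(6·3)=14/307, b=Δ0−h0·(2M0+M1)/6=-992/921
seg 1: a=-4, c=M1/2=126/307, d=(M2−M1)/(6·2)=967/7368, b=Δ1−h1·(2M1+M2)/6=142/921
seg 2: a=-1, c=M2/2=1471/1228, d=(M3−M2)/(6·1)=-9463/3684, b=Δ2−h2·(2M2+M3)/6=6209/1842
seg 3: a=1, c=M3/2=-1998/307, d=(M4−M3)/(6·1)=12701/3684, b=Δ3−h3·(2M3+M4)/6=-7145/3684
seg 4: a=-4, c=M4/2=4709/1228, d=(M5−M4)/(6·2)=-4709/7368, b=Δ4−h4·(2M4+M5)/6=-8497/1842
t_q=15/2 → seg 4, τ=1/2; S=-4+-8497/1842·τ+4709/1228·τ²+-4709/7368·τ³=-106643/19648

  seg 0: a=-2 b=-992/921 c=0 d=14/307
  seg 1: a=-4 b=142/921 c=126/307 d=967/7368
  seg 2: a=-1 b=6209/1842 c=1471/1228 d=-9463/3684
  seg 3: a=1 b=-7145/3684 c=-1998/307 d=12701/3684
  seg 4: a=-4 b=-8497/1842 c=4709/1228 d=-4709/7368
S(15/2) = -106643/19648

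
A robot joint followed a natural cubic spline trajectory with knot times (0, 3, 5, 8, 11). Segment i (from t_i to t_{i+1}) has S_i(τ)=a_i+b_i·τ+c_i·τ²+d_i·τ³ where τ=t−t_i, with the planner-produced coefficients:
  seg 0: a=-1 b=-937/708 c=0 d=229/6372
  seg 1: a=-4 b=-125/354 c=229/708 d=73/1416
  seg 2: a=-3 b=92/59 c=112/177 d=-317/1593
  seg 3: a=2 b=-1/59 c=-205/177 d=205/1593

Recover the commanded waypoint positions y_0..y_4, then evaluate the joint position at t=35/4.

y_0=-1 y_1=-4 y_2=-3 y_3=2 y_4=-5
S(35/4) = 5249/3776

y_0 = S_0(0) = a_0 = -1
y_1 = S_1(0) = a_1 = -4
y_2 = S_2(0) = a_2 = -3
y_3 = S_3(0) = a_3 = 2
y_4 = S_3(3) = -5
t_q=35/4 is in segment 3 (τ=3/4); S_3(τ)=5249/3776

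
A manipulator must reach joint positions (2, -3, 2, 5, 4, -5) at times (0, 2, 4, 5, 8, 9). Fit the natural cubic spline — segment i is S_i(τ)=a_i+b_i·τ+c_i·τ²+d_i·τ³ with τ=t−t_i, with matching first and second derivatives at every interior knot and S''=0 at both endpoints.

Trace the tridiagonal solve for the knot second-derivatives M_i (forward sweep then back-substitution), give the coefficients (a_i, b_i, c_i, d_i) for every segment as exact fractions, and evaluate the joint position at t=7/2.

Δ: Δ0=-5/2, Δ1=5/2, Δ2=3, Δ3=-1/3, Δ4=-9
row 1: diag=8, rhs=30; c'=1/4, d'=15/4
row 2: denom=6−2·1/4=11/2; d'=(3−2·15/4)/(11/2)=-9/11
row 3: denom=8−1·2/11=86/11; d'=(-20−1·-9/11)/(86/11)=-211/86
row 4: denom=8−3·33/86=589/86; d'=(-52−3·-211/86)/(589/86)=-3839/589
back: M4=-3839/589
back: M3=-211/86−33/86·-3839/589=28/589
back: M2=-9/11−2/11·28/589=-487/589
back: M1=15/4−1/4·-487/589=4661/1178
M: M0=0, M1=4661/1178, M2=-487/589, M3=28/589, M4=-3839/589, M5=0
seg 0: a=2, c=M0/2=0, d=(M1−M0)/(6·2)=4661/14136, b=Δ0−h0·(2M0+M1)/6=-6748/1767
seg 1: a=-3, c=M1/2=4661/2356, d=(M2−M1)/(6·2)=-5635/14136, b=Δ1−h1·(2M1+M2)/6=487/3534
seg 2: a=2, c=M2/2=-487/1178, d=(M3−M2)/(6·1)=515/3534, b=Δ2−h2·(2M2+M3)/6=5774/1767
seg 3: a=5, c=M3/2=14/589, d=(M4−M3)/(6·3)=-1289/3534, b=Δ3−h3·(2M3+M4)/6=10171/3534
seg 4: a=4, c=M4/2=-3839/1178, d=(M5−M4)/(6·1)=3839/3534, b=Δ4−h4·(2M4+M5)/6=-12064/1767
t_q=7/2 → seg 1, τ=3/2; S=-3+487/3534·τ+4661/2356·τ²+-5635/14136·τ³=11785/37696

  seg 0: a=2 b=-6748/1767 c=0 d=4661/14136
  seg 1: a=-3 b=487/3534 c=4661/2356 d=-5635/14136
  seg 2: a=2 b=5774/1767 c=-487/1178 d=515/3534
  seg 3: a=5 b=10171/3534 c=14/589 d=-1289/3534
  seg 4: a=4 b=-12064/1767 c=-3839/1178 d=3839/3534
S(7/2) = 11785/37696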